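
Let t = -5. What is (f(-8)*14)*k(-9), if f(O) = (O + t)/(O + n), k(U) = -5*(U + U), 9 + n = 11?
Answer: 2730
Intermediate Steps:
n = 2 (n = -9 + 11 = 2)
k(U) = -10*U
f(O) = (-5 + O)/(2 + O) (f(O) = (O - 5)/(O + 2) = (-5 + O)/(2 + O))
(f(-8)*14)*k(-9) = (((-5 - 8)/(2 - 8))*14)*(-10*(-9)) = ((-13/(-6))*14)*90 = (-⅙*(-13)*14)*90 = ((13/6)*14)*90 = (91/3)*90 = 2730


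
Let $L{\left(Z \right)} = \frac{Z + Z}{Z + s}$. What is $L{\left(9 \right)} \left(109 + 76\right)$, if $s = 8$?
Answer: $\frac{3330}{17} \approx 195.88$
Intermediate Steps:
$L{\left(Z \right)} = \frac{2 Z}{8 + Z}$ ($L{\left(Z \right)} = \frac{Z + Z}{Z + 8} = \frac{2 Z}{8 + Z}$)
$L{\left(9 \right)} \left(109 + 76\right) = 2 \cdot 9 \frac{1}{8 + 9} \left(109 + 76\right) = 2 \cdot 9 \cdot \frac{1}{17} \cdot 185 = \frac{18}{17} \cdot 185 = \frac{3330}{17}$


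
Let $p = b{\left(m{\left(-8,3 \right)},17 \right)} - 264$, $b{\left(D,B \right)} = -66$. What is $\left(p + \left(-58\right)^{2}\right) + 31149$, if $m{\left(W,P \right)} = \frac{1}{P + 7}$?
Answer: $34183$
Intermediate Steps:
$m{\left(W,P \right)} = \frac{1}{7 + P}$
$p = -330$ ($p = -66 - 264 = -330$)
$\left(p + \left(-58\right)^{2}\right) + 31149 = \left(-330 + \left(-58\right)^{2}\right) + 31149 = \left(-330 + 3364\right) + 31149 = 3034 + 31149 = 34183$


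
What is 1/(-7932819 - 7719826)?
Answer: -1/15652645 ≈ -6.3887e-8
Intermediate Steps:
1/(-7932819 - 7719826) = 1/(-15652645) = -1/15652645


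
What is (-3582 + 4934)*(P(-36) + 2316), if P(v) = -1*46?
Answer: 3069040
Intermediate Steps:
P(v) = -46
(-3582 + 4934)*(P(-36) + 2316) = (-3582 + 4934)*(-46 + 2316) = 1352*2270 = 3069040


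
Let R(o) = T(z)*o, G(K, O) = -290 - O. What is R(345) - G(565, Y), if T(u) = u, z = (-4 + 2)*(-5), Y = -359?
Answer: 3381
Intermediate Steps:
z = 10 (z = -2*(-5) = 10)
R(o) = 10*o
R(345) - G(565, Y) = 10*345 - (-290 - 1*(-359)) = 3450 - (-290 + 359) = 3450 - 1*69 = 3450 - 69 = 3381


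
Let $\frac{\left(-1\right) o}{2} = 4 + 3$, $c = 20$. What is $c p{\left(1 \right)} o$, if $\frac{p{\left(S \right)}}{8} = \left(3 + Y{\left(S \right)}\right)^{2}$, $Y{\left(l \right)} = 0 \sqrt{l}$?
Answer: $-20160$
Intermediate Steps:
$Y{\left(l \right)} = 0$
$o = -14$ ($o = - 2 \left(4 + 3\right) = \left(-2\right) 7 = -14$)
$p{\left(S \right)} = 72$ ($p{\left(S \right)} = 8 \left(3 + 0\right)^{2} = 8 \cdot 3^{2} = 8 \cdot 9 = 72$)
$c p{\left(1 \right)} o = 20 \cdot 72 \left(-14\right) = 1440 \left(-14\right) = -20160$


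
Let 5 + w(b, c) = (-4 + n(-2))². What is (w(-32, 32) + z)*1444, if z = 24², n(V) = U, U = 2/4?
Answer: 842213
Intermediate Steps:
U = ½ (U = 2*(¼) = ½ ≈ 0.50000)
n(V) = ½
w(b, c) = 29/4 (w(b, c) = -5 + (-4 + ½)² = -5 + (-7/2)² = -5 + 49/4 = 29/4)
z = 576
(w(-32, 32) + z)*1444 = (29/4 + 576)*1444 = (2333/4)*1444 = 842213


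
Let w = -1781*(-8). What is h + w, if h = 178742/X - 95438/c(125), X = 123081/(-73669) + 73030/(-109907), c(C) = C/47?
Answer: -232040398737095932/2363438817125 ≈ -98179.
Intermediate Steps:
c(C) = C/47 (c(C) = C*(1/47) = C/47)
w = 14248
X = -18907510537/8096738783 (X = 123081*(-1/73669) + 73030*(-1/109907) = -123081/73669 - 73030/109907 = -18907510537/8096738783 ≈ -2.3352)
h = -265714675003492932/2363438817125 (h = 178742/(-18907510537/8096738783) - 95438/((1/47)*125) = 178742*(-8096738783/18907510537) - 95438/125/47 = -1447227283550986/18907510537 - 95438*47/125 = -1447227283550986/18907510537 - 4485586/125 = -265714675003492932/2363438817125 ≈ -1.1243e+5)
h + w = -265714675003492932/2363438817125 + 14248 = -232040398737095932/2363438817125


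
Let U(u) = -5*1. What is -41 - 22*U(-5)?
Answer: 69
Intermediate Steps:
U(u) = -5
-41 - 22*U(-5) = -41 - 22*(-5) = -41 + 110 = 69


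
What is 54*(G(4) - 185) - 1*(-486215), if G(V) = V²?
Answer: 477089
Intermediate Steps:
54*(G(4) - 185) - 1*(-486215) = 54*(4² - 185) - 1*(-486215) = 54*(16 - 185) + 486215 = 54*(-169) + 486215 = -9126 + 486215 = 477089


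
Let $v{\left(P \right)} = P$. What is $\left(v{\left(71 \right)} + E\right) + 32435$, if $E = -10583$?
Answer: $21923$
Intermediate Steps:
$\left(v{\left(71 \right)} + E\right) + 32435 = \left(71 - 10583\right) + 32435 = -10512 + 32435 = 21923$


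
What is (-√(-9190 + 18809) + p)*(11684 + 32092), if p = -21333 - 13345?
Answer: -1518064128 - 43776*√9619 ≈ -1.5224e+9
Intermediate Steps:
p = -34678
(-√(-9190 + 18809) + p)*(11684 + 32092) = (-√(-9190 + 18809) - 34678)*(11684 + 32092) = (-√9619 - 34678)*43776 = (-34678 - √9619)*43776 = -1518064128 - 43776*√9619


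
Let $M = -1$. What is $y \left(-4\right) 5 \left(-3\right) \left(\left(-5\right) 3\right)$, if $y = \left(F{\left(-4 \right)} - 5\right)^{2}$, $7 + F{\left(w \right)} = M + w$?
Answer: $-260100$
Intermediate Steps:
$F{\left(w \right)} = -8 + w$ ($F{\left(w \right)} = -7 + \left(-1 + w\right) = -8 + w$)
$y = 289$ ($y = \left(\left(-8 - 4\right) - 5\right)^{2} = \left(-12 - 5\right)^{2} = \left(-17\right)^{2} = 289$)
$y \left(-4\right) 5 \left(-3\right) \left(\left(-5\right) 3\right) = 289 \left(-4\right) 5 \left(-3\right) \left(\left(-5\right) 3\right) = 289 \left(\left(-20\right) \left(-3\right)\right) \left(-15\right) = 289 \cdot 60 \left(-15\right) = 17340 \left(-15\right) = -260100$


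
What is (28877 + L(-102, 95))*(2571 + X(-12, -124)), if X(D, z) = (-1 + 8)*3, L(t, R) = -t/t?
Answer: 74846592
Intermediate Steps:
L(t, R) = -1 (L(t, R) = -1*1 = -1)
X(D, z) = 21 (X(D, z) = 7*3 = 21)
(28877 + L(-102, 95))*(2571 + X(-12, -124)) = (28877 - 1)*(2571 + 21) = 28876*2592 = 74846592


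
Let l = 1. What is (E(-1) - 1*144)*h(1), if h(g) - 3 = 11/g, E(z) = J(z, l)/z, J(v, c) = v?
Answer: -2002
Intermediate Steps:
E(z) = 1 (E(z) = z/z = 1)
h(g) = 3 + 11/g
(E(-1) - 1*144)*h(1) = (1 - 1*144)*(3 + 11/1) = (1 - 144)*(3 + 11*1) = -143*(3 + 11) = -143*14 = -2002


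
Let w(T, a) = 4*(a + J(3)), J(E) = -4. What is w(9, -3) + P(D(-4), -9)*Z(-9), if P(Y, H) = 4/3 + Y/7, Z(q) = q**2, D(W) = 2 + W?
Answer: 398/7 ≈ 56.857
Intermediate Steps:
P(Y, H) = 4/3 + Y/7 (P(Y, H) = 4*(1/3) + Y*(1/7) = 4/3 + Y/7)
w(T, a) = -16 + 4*a (w(T, a) = 4*(a - 4) = 4*(-4 + a) = -16 + 4*a)
w(9, -3) + P(D(-4), -9)*Z(-9) = (-16 + 4*(-3)) + (4/3 + (2 - 4)/7)*(-9)**2 = (-16 - 12) + (4/3 + (1/7)*(-2))*81 = -28 + (4/3 - 2/7)*81 = -28 + (22/21)*81 = -28 + 594/7 = 398/7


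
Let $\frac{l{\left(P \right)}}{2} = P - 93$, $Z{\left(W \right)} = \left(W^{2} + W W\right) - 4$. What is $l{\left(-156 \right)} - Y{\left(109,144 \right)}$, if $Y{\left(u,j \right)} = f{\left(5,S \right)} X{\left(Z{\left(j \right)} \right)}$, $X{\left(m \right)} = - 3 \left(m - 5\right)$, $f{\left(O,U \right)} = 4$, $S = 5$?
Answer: $497058$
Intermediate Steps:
$Z{\left(W \right)} = -4 + 2 W^{2}$ ($Z{\left(W \right)} = \left(W^{2} + W^{2}\right) - 4 = 2 W^{2} - 4 = -4 + 2 W^{2}$)
$X{\left(m \right)} = 15 - 3 m$ ($X{\left(m \right)} = - 3 \left(-5 + m\right) = 15 - 3 m$)
$Y{\left(u,j \right)} = 108 - 24 j^{2}$ ($Y{\left(u,j \right)} = 4 \left(15 - 3 \left(-4 + 2 j^{2}\right)\right) = 4 \left(15 - \left(-12 + 6 j^{2}\right)\right) = 4 \left(27 - 6 j^{2}\right) = 108 - 24 j^{2}$)
$l{\left(P \right)} = -186 + 2 P$ ($l{\left(P \right)} = 2 \left(P - 93\right) = 2 \left(-93 + P\right) = -186 + 2 P$)
$l{\left(-156 \right)} - Y{\left(109,144 \right)} = \left(-186 + 2 \left(-156\right)\right) - \left(108 - 24 \cdot 144^{2}\right) = \left(-186 - 312\right) - \left(108 - 497664\right) = -498 - \left(108 - 497664\right) = -498 - -497556 = -498 + 497556 = 497058$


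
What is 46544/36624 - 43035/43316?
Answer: 3928447/14164332 ≈ 0.27735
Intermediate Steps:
46544/36624 - 43035/43316 = 46544*(1/36624) - 43035*1/43316 = 2909/2289 - 43035/43316 = 3928447/14164332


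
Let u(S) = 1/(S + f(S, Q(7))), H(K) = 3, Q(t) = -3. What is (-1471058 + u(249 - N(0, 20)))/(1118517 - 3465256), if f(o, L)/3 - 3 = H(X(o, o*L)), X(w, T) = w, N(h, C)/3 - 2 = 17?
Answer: 308922179/492815190 ≈ 0.62685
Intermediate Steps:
N(h, C) = 57 (N(h, C) = 6 + 3*17 = 6 + 51 = 57)
f(o, L) = 18 (f(o, L) = 9 + 3*3 = 9 + 9 = 18)
u(S) = 1/(18 + S) (u(S) = 1/(S + 18) = 1/(18 + S))
(-1471058 + u(249 - N(0, 20)))/(1118517 - 3465256) = (-1471058 + 1/(18 + (249 - 1*57)))/(1118517 - 3465256) = (-1471058 + 1/(18 + (249 - 57)))/(-2346739) = (-1471058 + 1/(18 + 192))*(-1/2346739) = (-1471058 + 1/210)*(-1/2346739) = -308922179/210*(-1/2346739) = 308922179/492815190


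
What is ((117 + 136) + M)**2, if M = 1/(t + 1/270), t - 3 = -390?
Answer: 698832858089809/10917951121 ≈ 64008.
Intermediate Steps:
t = -387 (t = 3 - 390 = -387)
M = -270/104489 (M = 1/(-387 + 1/270) = 1/(-104489/270) = -270/104489 ≈ -0.0025840)
((117 + 136) + M)**2 = ((117 + 136) - 270/104489)**2 = (253 - 270/104489)**2 = (26435447/104489)**2 = 698832858089809/10917951121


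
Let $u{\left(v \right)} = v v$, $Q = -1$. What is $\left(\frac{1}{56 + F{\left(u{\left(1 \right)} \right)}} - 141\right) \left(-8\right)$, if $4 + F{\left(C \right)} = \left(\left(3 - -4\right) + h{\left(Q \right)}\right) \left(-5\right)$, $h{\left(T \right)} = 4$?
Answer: $\frac{3392}{3} \approx 1130.7$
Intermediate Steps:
$u{\left(v \right)} = v^{2}$
$F{\left(C \right)} = -59$ ($F{\left(C \right)} = -4 + \left(\left(3 - -4\right) + 4\right) \left(-5\right) = -4 + \left(\left(3 + 4\right) + 4\right) \left(-5\right) = -4 + \left(7 + 4\right) \left(-5\right) = -4 + 11 \left(-5\right) = -4 - 55 = -59$)
$\left(\frac{1}{56 + F{\left(u{\left(1 \right)} \right)}} - 141\right) \left(-8\right) = \left(\frac{1}{56 - 59} - 141\right) \left(-8\right) = \left(\frac{1}{-3} - 141\right) \left(-8\right) = \left(- \frac{1}{3} - 141\right) \left(-8\right) = \left(- \frac{424}{3}\right) \left(-8\right) = \frac{3392}{3}$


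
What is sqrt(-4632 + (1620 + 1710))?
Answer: I*sqrt(1302) ≈ 36.083*I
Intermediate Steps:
sqrt(-4632 + (1620 + 1710)) = sqrt(-4632 + 3330) = sqrt(-1302) = I*sqrt(1302)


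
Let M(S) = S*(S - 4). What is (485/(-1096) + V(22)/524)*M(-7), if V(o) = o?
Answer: -4428039/143576 ≈ -30.841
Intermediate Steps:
M(S) = S*(-4 + S)
(485/(-1096) + V(22)/524)*M(-7) = (485/(-1096) + 22/524)*(-7*(-4 - 7)) = (485*(-1/1096) + 22*(1/524))*(-7*(-11)) = (-485/1096 + 11/262)*77 = -57507/143576*77 = -4428039/143576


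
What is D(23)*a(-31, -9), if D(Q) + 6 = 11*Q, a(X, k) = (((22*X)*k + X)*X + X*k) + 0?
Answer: -46692386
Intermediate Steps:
a(X, k) = X*k + X*(X + 22*X*k) (a(X, k) = ((22*X*k + X)*X + X*k) + 0 = ((X + 22*X*k)*X + X*k) + 0 = (X*(X + 22*X*k) + X*k) + 0 = (X*k + X*(X + 22*X*k)) + 0 = X*k + X*(X + 22*X*k))
D(Q) = -6 + 11*Q
D(23)*a(-31, -9) = (-6 + 11*23)*(-31*(-31 - 9 + 22*(-31)*(-9))) = (-6 + 253)*(-31*(-31 - 9 + 6138)) = 247*(-31*6098) = 247*(-189038) = -46692386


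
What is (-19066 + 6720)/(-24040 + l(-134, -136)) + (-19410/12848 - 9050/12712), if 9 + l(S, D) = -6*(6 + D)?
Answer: -401911554599/237523808984 ≈ -1.6921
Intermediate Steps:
l(S, D) = -45 - 6*D (l(S, D) = -9 - 6*(6 + D) = -9 + (-36 - 6*D) = -45 - 6*D)
(-19066 + 6720)/(-24040 + l(-134, -136)) + (-19410/12848 - 9050/12712) = (-19066 + 6720)/(-24040 + (-45 - 6*(-136))) + (-19410/12848 - 9050/12712) = -12346/(-24040 + (-45 + 816)) + (-19410*1/12848 - 9050*1/12712) = -12346/(-24040 + 771) + (-9705/6424 - 4525/6356) = -12346/(-23269) - 22688395/10207736 = -12346*(-1/23269) - 22688395/10207736 = 12346/23269 - 22688395/10207736 = -401911554599/237523808984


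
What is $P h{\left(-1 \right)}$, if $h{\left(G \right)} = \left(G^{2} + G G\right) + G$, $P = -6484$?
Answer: $-6484$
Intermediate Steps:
$h{\left(G \right)} = G + 2 G^{2}$ ($h{\left(G \right)} = \left(G^{2} + G^{2}\right) + G = 2 G^{2} + G = G + 2 G^{2}$)
$P h{\left(-1 \right)} = - 6484 \left(- (1 + 2 \left(-1\right))\right) = - 6484 \left(- (1 - 2)\right) = - 6484 \left(\left(-1\right) \left(-1\right)\right) = \left(-6484\right) 1 = -6484$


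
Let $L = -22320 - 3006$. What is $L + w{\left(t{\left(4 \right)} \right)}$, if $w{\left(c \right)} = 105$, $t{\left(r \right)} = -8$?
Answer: $-25221$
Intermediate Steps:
$L = -25326$
$L + w{\left(t{\left(4 \right)} \right)} = -25326 + 105 = -25221$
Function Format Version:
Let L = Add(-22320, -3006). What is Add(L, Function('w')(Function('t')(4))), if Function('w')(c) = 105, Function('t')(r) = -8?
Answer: -25221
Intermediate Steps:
L = -25326
Add(L, Function('w')(Function('t')(4))) = Add(-25326, 105) = -25221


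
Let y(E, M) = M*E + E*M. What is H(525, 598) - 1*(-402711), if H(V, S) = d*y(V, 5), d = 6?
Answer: 434211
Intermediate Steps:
y(E, M) = 2*E*M (y(E, M) = E*M + E*M = 2*E*M)
H(V, S) = 60*V (H(V, S) = 6*(2*V*5) = 6*(10*V) = 60*V)
H(525, 598) - 1*(-402711) = 60*525 - 1*(-402711) = 31500 + 402711 = 434211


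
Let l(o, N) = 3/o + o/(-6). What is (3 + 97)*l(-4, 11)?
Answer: -25/3 ≈ -8.3333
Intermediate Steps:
l(o, N) = 3/o - o/6 (l(o, N) = 3/o + o*(-1/6) = 3/o - o/6)
(3 + 97)*l(-4, 11) = (3 + 97)*(3/(-4) - 1/6*(-4)) = 100*(3*(-1/4) + 2/3) = 100*(-3/4 + 2/3) = 100*(-1/12) = -25/3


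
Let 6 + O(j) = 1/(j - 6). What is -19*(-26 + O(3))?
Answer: 1843/3 ≈ 614.33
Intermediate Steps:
O(j) = -6 + 1/(-6 + j) (O(j) = -6 + 1/(j - 6) = -6 + 1/(-6 + j))
-19*(-26 + O(3)) = -19*(-26 + (37 - 6*3)/(-6 + 3)) = -19*(-26 + (37 - 18)/(-3)) = -19*(-26 - ⅓*19) = -19*(-26 - 19/3) = -19*(-97/3) = 1843/3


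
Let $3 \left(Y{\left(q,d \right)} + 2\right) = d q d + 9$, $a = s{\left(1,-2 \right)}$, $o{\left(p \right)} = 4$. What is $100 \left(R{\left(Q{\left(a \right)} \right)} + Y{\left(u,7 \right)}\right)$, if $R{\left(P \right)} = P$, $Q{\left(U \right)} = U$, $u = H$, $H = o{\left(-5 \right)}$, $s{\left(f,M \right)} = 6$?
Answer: $\frac{21700}{3} \approx 7233.3$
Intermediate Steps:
$H = 4$
$u = 4$
$a = 6$
$Y{\left(q,d \right)} = 1 + \frac{q d^{2}}{3}$ ($Y{\left(q,d \right)} = -2 + \frac{d q d + 9}{3} = -2 + \frac{q d^{2} + 9}{3} = -2 + \frac{9 + q d^{2}}{3} = -2 + \left(3 + \frac{q d^{2}}{3}\right) = 1 + \frac{q d^{2}}{3}$)
$100 \left(R{\left(Q{\left(a \right)} \right)} + Y{\left(u,7 \right)}\right) = 100 \left(6 + \left(1 + \frac{1}{3} \cdot 4 \cdot 7^{2}\right)\right) = 100 \left(6 + \left(1 + \frac{1}{3} \cdot 4 \cdot 49\right)\right) = 100 \left(6 + \left(1 + \frac{196}{3}\right)\right) = 100 \left(6 + \frac{199}{3}\right) = 100 \cdot \frac{217}{3} = \frac{21700}{3}$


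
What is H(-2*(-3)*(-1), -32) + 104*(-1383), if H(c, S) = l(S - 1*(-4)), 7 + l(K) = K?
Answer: -143867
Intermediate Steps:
l(K) = -7 + K
H(c, S) = -3 + S (H(c, S) = -7 + (S - 1*(-4)) = -7 + (S + 4) = -7 + (4 + S) = -3 + S)
H(-2*(-3)*(-1), -32) + 104*(-1383) = (-3 - 32) + 104*(-1383) = -35 - 143832 = -143867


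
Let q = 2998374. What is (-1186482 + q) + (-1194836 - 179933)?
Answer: 437123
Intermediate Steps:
(-1186482 + q) + (-1194836 - 179933) = (-1186482 + 2998374) + (-1194836 - 179933) = 1811892 - 1374769 = 437123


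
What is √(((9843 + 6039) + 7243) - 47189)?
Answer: 16*I*√94 ≈ 155.13*I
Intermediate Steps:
√(((9843 + 6039) + 7243) - 47189) = √((15882 + 7243) - 47189) = √(23125 - 47189) = √(-24064) = 16*I*√94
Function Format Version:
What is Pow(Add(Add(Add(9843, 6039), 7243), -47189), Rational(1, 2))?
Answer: Mul(16, I, Pow(94, Rational(1, 2))) ≈ Mul(155.13, I)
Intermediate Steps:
Pow(Add(Add(Add(9843, 6039), 7243), -47189), Rational(1, 2)) = Pow(Add(Add(15882, 7243), -47189), Rational(1, 2)) = Pow(Add(23125, -47189), Rational(1, 2)) = Pow(-24064, Rational(1, 2)) = Mul(16, I, Pow(94, Rational(1, 2)))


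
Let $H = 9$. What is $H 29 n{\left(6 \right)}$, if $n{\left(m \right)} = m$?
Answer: $1566$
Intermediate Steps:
$H 29 n{\left(6 \right)} = 9 \cdot 29 \cdot 6 = 261 \cdot 6 = 1566$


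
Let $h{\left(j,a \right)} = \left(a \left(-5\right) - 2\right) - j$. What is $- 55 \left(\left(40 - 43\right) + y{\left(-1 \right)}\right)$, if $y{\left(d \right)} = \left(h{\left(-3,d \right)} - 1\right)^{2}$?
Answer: $-1210$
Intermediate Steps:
$h{\left(j,a \right)} = -2 - j - 5 a$ ($h{\left(j,a \right)} = \left(- 5 a - 2\right) - j = \left(-2 - 5 a\right) - j = -2 - j - 5 a$)
$y{\left(d \right)} = 25 d^{2}$ ($y{\left(d \right)} = \left(\left(-2 - -3 - 5 d\right) - 1\right)^{2} = \left(\left(-2 + 3 - 5 d\right) - 1\right)^{2} = \left(\left(1 - 5 d\right) - 1\right)^{2} = \left(- 5 d\right)^{2} = 25 d^{2}$)
$- 55 \left(\left(40 - 43\right) + y{\left(-1 \right)}\right) = - 55 \left(\left(40 - 43\right) + 25 \left(-1\right)^{2}\right) = - 55 \left(-3 + 25 \cdot 1\right) = - 55 \left(-3 + 25\right) = \left(-55\right) 22 = -1210$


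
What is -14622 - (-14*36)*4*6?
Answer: -2526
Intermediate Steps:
-14622 - (-14*36)*4*6 = -14622 - (-504)*24 = -14622 - 1*(-12096) = -14622 + 12096 = -2526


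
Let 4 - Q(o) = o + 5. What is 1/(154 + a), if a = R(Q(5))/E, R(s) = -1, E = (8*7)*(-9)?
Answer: 504/77617 ≈ 0.0064934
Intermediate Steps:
Q(o) = -1 - o (Q(o) = 4 - (o + 5) = 4 - (5 + o) = 4 + (-5 - o) = -1 - o)
E = -504 (E = 56*(-9) = -504)
a = 1/504 (a = -1/(-504) = -1*(-1/504) = 1/504 ≈ 0.0019841)
1/(154 + a) = 1/(154 + 1/504) = 1/(77617/504) = 504/77617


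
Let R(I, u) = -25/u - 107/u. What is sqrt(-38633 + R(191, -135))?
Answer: I*sqrt(8692205)/15 ≈ 196.55*I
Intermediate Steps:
R(I, u) = -132/u
sqrt(-38633 + R(191, -135)) = sqrt(-38633 - 132/(-135)) = sqrt(-38633 - 132*(-1/135)) = sqrt(-38633 + 44/45) = sqrt(-1738441/45) = I*sqrt(8692205)/15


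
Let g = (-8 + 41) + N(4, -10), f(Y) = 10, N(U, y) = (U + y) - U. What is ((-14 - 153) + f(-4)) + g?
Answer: -134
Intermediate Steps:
N(U, y) = y
g = 23 (g = (-8 + 41) - 10 = 33 - 10 = 23)
((-14 - 153) + f(-4)) + g = ((-14 - 153) + 10) + 23 = (-167 + 10) + 23 = -157 + 23 = -134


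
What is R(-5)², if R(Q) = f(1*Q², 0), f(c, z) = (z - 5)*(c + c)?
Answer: 62500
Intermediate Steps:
f(c, z) = 2*c*(-5 + z) (f(c, z) = (-5 + z)*(2*c) = 2*c*(-5 + z))
R(Q) = -10*Q² (R(Q) = 2*(1*Q²)*(-5 + 0) = 2*Q²*(-5) = -10*Q²)
R(-5)² = (-10*(-5)²)² = (-10*25)² = (-250)² = 62500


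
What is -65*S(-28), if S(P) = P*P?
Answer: -50960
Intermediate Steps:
S(P) = P²
-65*S(-28) = -65*(-28)² = -65*784 = -50960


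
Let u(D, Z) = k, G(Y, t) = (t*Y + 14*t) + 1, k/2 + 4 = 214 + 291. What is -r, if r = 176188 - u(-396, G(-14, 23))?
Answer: -175186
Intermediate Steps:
k = 1002 (k = -8 + 2*(214 + 291) = -8 + 2*505 = -8 + 1010 = 1002)
G(Y, t) = 1 + 14*t + Y*t (G(Y, t) = (Y*t + 14*t) + 1 = (14*t + Y*t) + 1 = 1 + 14*t + Y*t)
u(D, Z) = 1002
r = 175186 (r = 176188 - 1*1002 = 176188 - 1002 = 175186)
-r = -1*175186 = -175186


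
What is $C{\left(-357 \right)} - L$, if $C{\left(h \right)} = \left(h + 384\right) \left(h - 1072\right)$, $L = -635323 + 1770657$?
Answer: $-1173917$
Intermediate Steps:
$L = 1135334$
$C{\left(h \right)} = \left(-1072 + h\right) \left(384 + h\right)$ ($C{\left(h \right)} = \left(384 + h\right) \left(-1072 + h\right) = \left(-1072 + h\right) \left(384 + h\right)$)
$C{\left(-357 \right)} - L = \left(-411648 + \left(-357\right)^{2} - -245616\right) - 1135334 = \left(-411648 + 127449 + 245616\right) - 1135334 = -38583 - 1135334 = -1173917$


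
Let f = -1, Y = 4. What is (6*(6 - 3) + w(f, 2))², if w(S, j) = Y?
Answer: 484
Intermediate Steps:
w(S, j) = 4
(6*(6 - 3) + w(f, 2))² = (6*(6 - 3) + 4)² = (6*3 + 4)² = (18 + 4)² = 22² = 484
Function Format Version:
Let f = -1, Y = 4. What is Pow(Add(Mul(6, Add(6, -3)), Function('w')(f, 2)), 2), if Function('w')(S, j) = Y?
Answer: 484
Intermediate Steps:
Function('w')(S, j) = 4
Pow(Add(Mul(6, Add(6, -3)), Function('w')(f, 2)), 2) = Pow(Add(Mul(6, Add(6, -3)), 4), 2) = Pow(Add(Mul(6, 3), 4), 2) = Pow(Add(18, 4), 2) = Pow(22, 2) = 484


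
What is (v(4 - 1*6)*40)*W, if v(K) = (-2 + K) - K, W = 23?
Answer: -1840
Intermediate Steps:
v(K) = -2
(v(4 - 1*6)*40)*W = -2*40*23 = -80*23 = -1840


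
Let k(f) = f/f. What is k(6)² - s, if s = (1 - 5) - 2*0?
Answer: 5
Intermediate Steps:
s = -4 (s = -4 + 0 = -4)
k(f) = 1
k(6)² - s = 1² - 1*(-4) = 1 + 4 = 5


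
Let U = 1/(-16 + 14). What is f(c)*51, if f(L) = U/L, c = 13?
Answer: -51/26 ≈ -1.9615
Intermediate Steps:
U = -½ (U = 1/(-2) = -½ ≈ -0.50000)
f(L) = -1/(2*L)
f(c)*51 = -½/13*51 = -½*1/13*51 = -1/26*51 = -51/26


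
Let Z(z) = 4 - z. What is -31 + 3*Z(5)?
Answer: -34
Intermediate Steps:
-31 + 3*Z(5) = -31 + 3*(4 - 1*5) = -31 + 3*(4 - 5) = -31 + 3*(-1) = -31 - 3 = -34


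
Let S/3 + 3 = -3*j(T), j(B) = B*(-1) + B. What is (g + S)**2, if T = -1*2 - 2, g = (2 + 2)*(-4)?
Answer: 625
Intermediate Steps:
g = -16 (g = 4*(-4) = -16)
T = -4 (T = -2 - 2 = -4)
j(B) = 0 (j(B) = -B + B = 0)
S = -9 (S = -9 + 3*(-3*0) = -9 + 3*0 = -9 + 0 = -9)
(g + S)**2 = (-16 - 9)**2 = (-25)**2 = 625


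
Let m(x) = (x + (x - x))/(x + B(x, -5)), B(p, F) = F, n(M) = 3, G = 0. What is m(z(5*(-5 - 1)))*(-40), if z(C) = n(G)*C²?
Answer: -21600/539 ≈ -40.074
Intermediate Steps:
z(C) = 3*C²
m(x) = x/(-5 + x) (m(x) = (x + (x - x))/(x - 5) = (x + 0)/(-5 + x) = x/(-5 + x))
m(z(5*(-5 - 1)))*(-40) = ((3*(5*(-5 - 1))²)/(-5 + 3*(5*(-5 - 1))²))*(-40) = ((3*(5*(-6))²)/(-5 + 3*(5*(-6))²))*(-40) = ((3*(-30)²)/(-5 + 3*(-30)²))*(-40) = ((3*900)/(-5 + 3*900))*(-40) = (2700/(-5 + 2700))*(-40) = (2700/2695)*(-40) = (2700*(1/2695))*(-40) = (540/539)*(-40) = -21600/539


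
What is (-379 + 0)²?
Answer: 143641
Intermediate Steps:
(-379 + 0)² = (-379)² = 143641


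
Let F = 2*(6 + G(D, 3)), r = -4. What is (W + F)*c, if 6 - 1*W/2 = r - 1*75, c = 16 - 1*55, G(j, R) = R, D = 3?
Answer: -7332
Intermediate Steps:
c = -39 (c = 16 - 55 = -39)
F = 18 (F = 2*(6 + 3) = 2*9 = 18)
W = 170 (W = 12 - 2*(-4 - 1*75) = 12 - 2*(-4 - 75) = 12 - 2*(-79) = 12 + 158 = 170)
(W + F)*c = (170 + 18)*(-39) = 188*(-39) = -7332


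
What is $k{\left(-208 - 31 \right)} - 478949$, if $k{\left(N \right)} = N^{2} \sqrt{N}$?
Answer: $-478949 + 57121 i \sqrt{239} \approx -4.7895 \cdot 10^{5} + 8.8307 \cdot 10^{5} i$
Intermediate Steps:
$k{\left(N \right)} = N^{\frac{5}{2}}$
$k{\left(-208 - 31 \right)} - 478949 = \left(-208 - 31\right)^{\frac{5}{2}} - 478949 = \left(-239\right)^{\frac{5}{2}} - 478949 = 57121 i \sqrt{239} - 478949 = -478949 + 57121 i \sqrt{239}$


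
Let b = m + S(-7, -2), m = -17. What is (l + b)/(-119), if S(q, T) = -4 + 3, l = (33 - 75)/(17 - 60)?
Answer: 732/5117 ≈ 0.14305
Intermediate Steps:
l = 42/43 (l = -42/(-43) = -42*(-1/43) = 42/43 ≈ 0.97674)
S(q, T) = -1
b = -18 (b = -17 - 1 = -18)
(l + b)/(-119) = (42/43 - 18)/(-119) = -732/43*(-1/119) = 732/5117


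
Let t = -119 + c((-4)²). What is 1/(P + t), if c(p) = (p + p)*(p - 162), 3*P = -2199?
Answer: -1/5524 ≈ -0.00018103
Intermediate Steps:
P = -733 (P = (⅓)*(-2199) = -733)
c(p) = 2*p*(-162 + p) (c(p) = (2*p)*(-162 + p) = 2*p*(-162 + p))
t = -4791 (t = -119 + 2*(-4)²*(-162 + (-4)²) = -119 + 2*16*(-162 + 16) = -119 + 2*16*(-146) = -119 - 4672 = -4791)
1/(P + t) = 1/(-733 - 4791) = 1/(-5524) = -1/5524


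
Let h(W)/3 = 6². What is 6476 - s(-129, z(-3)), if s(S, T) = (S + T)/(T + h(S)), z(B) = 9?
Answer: 252604/39 ≈ 6477.0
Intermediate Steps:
h(W) = 108 (h(W) = 3*6² = 3*36 = 108)
s(S, T) = (S + T)/(108 + T) (s(S, T) = (S + T)/(T + 108) = (S + T)/(108 + T))
6476 - s(-129, z(-3)) = 6476 - (-129 + 9)/(108 + 9) = 6476 - (-120)/117 = 6476 - 1*(-40/39) = 6476 + 40/39 = 252604/39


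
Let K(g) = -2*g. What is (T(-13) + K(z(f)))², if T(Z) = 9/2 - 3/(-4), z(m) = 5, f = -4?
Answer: 361/16 ≈ 22.563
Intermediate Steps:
T(Z) = 21/4 (T(Z) = 9*(½) - 3*(-¼) = 9/2 + ¾ = 21/4)
(T(-13) + K(z(f)))² = (21/4 - 2*5)² = (21/4 - 10)² = (-19/4)² = 361/16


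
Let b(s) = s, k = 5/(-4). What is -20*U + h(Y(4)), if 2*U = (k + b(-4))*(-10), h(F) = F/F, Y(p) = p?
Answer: -524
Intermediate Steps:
k = -5/4 (k = 5*(-¼) = -5/4 ≈ -1.2500)
h(F) = 1
U = 105/4 (U = ((-5/4 - 4)*(-10))/2 = (-21/4*(-10))/2 = (½)*(105/2) = 105/4 ≈ 26.250)
-20*U + h(Y(4)) = -20*105/4 + 1 = -525 + 1 = -524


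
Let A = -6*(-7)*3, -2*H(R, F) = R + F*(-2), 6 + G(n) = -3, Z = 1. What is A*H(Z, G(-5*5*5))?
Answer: -1197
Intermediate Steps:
G(n) = -9 (G(n) = -6 - 3 = -9)
H(R, F) = F - R/2 (H(R, F) = -(R + F*(-2))/2 = -(R - 2*F)/2 = F - R/2)
A = 126 (A = 42*3 = 126)
A*H(Z, G(-5*5*5)) = 126*(-9 - 1/2*1) = 126*(-9 - 1/2) = 126*(-19/2) = -1197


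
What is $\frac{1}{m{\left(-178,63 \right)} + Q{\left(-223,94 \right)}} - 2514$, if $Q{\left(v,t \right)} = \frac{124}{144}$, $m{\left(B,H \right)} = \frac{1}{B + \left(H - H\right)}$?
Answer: $- \frac{6887670}{2741} \approx -2512.8$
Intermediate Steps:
$m{\left(B,H \right)} = \frac{1}{B}$ ($m{\left(B,H \right)} = \frac{1}{B + 0} = \frac{1}{B}$)
$Q{\left(v,t \right)} = \frac{31}{36}$ ($Q{\left(v,t \right)} = 124 \cdot \frac{1}{144} = \frac{31}{36}$)
$\frac{1}{m{\left(-178,63 \right)} + Q{\left(-223,94 \right)}} - 2514 = \frac{1}{\frac{1}{-178} + \frac{31}{36}} - 2514 = \frac{1}{- \frac{1}{178} + \frac{31}{36}} - 2514 = \frac{1}{\frac{2741}{3204}} - 2514 = \frac{3204}{2741} - 2514 = - \frac{6887670}{2741}$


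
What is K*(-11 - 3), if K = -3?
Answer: 42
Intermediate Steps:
K*(-11 - 3) = -3*(-11 - 3) = -3*(-14) = 42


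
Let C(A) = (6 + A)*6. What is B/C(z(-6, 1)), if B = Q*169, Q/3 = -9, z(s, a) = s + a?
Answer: -1521/2 ≈ -760.50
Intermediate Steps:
z(s, a) = a + s
C(A) = 36 + 6*A
Q = -27 (Q = 3*(-9) = -27)
B = -4563 (B = -27*169 = -4563)
B/C(z(-6, 1)) = -4563/(36 + 6*(1 - 6)) = -4563/(36 + 6*(-5)) = -4563/(36 - 30) = -4563/6 = -4563*1/6 = -1521/2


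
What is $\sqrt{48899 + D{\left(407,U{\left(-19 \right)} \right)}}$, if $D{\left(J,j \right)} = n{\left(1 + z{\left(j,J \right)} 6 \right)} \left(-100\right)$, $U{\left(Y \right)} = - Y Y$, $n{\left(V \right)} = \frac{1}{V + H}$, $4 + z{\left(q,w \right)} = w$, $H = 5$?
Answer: $\frac{\sqrt{17957458014}}{606} \approx 221.13$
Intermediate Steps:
$z{\left(q,w \right)} = -4 + w$
$n{\left(V \right)} = \frac{1}{5 + V}$ ($n{\left(V \right)} = \frac{1}{V + 5} = \frac{1}{5 + V}$)
$U{\left(Y \right)} = - Y^{2}$
$D{\left(J,j \right)} = - \frac{100}{-18 + 6 J}$ ($D{\left(J,j \right)} = \frac{1}{5 + \left(1 + \left(-4 + J\right) 6\right)} \left(-100\right) = \frac{1}{5 + \left(1 + \left(-24 + 6 J\right)\right)} \left(-100\right) = \frac{1}{5 + \left(-23 + 6 J\right)} \left(-100\right) = \frac{1}{-18 + 6 J} \left(-100\right) = - \frac{100}{-18 + 6 J}$)
$\sqrt{48899 + D{\left(407,U{\left(-19 \right)} \right)}} = \sqrt{48899 - \frac{50}{-9 + 3 \cdot 407}} = \sqrt{48899 - \frac{50}{-9 + 1221}} = \sqrt{48899 - \frac{50}{1212}} = \sqrt{48899 - \frac{25}{606}} = \sqrt{\frac{29632769}{606}} = \frac{\sqrt{17957458014}}{606}$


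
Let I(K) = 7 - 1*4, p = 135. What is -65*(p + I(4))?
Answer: -8970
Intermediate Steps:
I(K) = 3 (I(K) = 7 - 4 = 3)
-65*(p + I(4)) = -65*(135 + 3) = -65*138 = -8970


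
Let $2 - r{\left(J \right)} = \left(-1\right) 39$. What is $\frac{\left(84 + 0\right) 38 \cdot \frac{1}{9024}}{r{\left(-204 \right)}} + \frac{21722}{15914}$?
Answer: $\frac{168491457}{122665112} \approx 1.3736$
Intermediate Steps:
$r{\left(J \right)} = 41$ ($r{\left(J \right)} = 2 - \left(-1\right) 39 = 2 - -39 = 2 + 39 = 41$)
$\frac{\left(84 + 0\right) 38 \cdot \frac{1}{9024}}{r{\left(-204 \right)}} + \frac{21722}{15914} = \frac{\left(84 + 0\right) 38 \cdot \frac{1}{9024}}{41} + \frac{21722}{15914} = 84 \cdot 38 \cdot \frac{1}{9024} \cdot \frac{1}{41} + 21722 \cdot \frac{1}{15914} = 3192 \cdot \frac{1}{9024} \cdot \frac{1}{41} + \frac{10861}{7957} = \frac{133}{376} \cdot \frac{1}{41} + \frac{10861}{7957} = \frac{133}{15416} + \frac{10861}{7957} = \frac{168491457}{122665112}$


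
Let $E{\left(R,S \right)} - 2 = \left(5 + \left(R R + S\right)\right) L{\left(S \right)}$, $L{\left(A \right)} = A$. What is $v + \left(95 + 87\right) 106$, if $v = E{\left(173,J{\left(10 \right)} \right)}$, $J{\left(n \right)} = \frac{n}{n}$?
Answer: $49229$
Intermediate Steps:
$J{\left(n \right)} = 1$
$E{\left(R,S \right)} = 2 + S \left(5 + S + R^{2}\right)$ ($E{\left(R,S \right)} = 2 + \left(5 + \left(R R + S\right)\right) S = 2 + \left(5 + \left(R^{2} + S\right)\right) S = 2 + \left(5 + \left(S + R^{2}\right)\right) S = 2 + \left(5 + S + R^{2}\right) S = 2 + S \left(5 + S + R^{2}\right)$)
$v = 29937$ ($v = 2 + 1^{2} + 5 \cdot 1 + 1 \cdot 173^{2} = 2 + 1 + 5 + 1 \cdot 29929 = 2 + 1 + 5 + 29929 = 29937$)
$v + \left(95 + 87\right) 106 = 29937 + \left(95 + 87\right) 106 = 29937 + 182 \cdot 106 = 29937 + 19292 = 49229$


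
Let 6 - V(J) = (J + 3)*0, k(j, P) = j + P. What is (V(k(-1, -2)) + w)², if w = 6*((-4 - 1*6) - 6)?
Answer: 8100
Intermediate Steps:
w = -96 (w = 6*((-4 - 6) - 6) = 6*(-10 - 6) = 6*(-16) = -96)
k(j, P) = P + j
V(J) = 6 (V(J) = 6 - (J + 3)*0 = 6 - (3 + J)*0 = 6 - 1*0 = 6 + 0 = 6)
(V(k(-1, -2)) + w)² = (6 - 96)² = (-90)² = 8100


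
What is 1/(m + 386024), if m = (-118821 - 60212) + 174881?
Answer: 1/381872 ≈ 2.6187e-6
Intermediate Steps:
m = -4152 (m = -179033 + 174881 = -4152)
1/(m + 386024) = 1/(-4152 + 386024) = 1/381872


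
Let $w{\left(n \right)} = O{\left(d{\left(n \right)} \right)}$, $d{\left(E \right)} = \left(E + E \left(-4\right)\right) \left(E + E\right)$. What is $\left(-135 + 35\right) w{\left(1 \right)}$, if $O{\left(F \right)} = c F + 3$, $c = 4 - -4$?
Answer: $4500$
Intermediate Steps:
$c = 8$ ($c = 4 + 4 = 8$)
$d{\left(E \right)} = - 6 E^{2}$ ($d{\left(E \right)} = \left(E - 4 E\right) 2 E = - 3 E 2 E = - 6 E^{2}$)
$O{\left(F \right)} = 3 + 8 F$ ($O{\left(F \right)} = 8 F + 3 = 3 + 8 F$)
$w{\left(n \right)} = 3 - 48 n^{2}$ ($w{\left(n \right)} = 3 + 8 \left(- 6 n^{2}\right) = 3 - 48 n^{2}$)
$\left(-135 + 35\right) w{\left(1 \right)} = \left(-135 + 35\right) \left(3 - 48 \cdot 1^{2}\right) = - 100 \left(3 - 48\right) = \left(-100\right) \left(-45\right) = 4500$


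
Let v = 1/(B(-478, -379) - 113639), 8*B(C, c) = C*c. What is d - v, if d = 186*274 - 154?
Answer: 18493569754/363975 ≈ 50810.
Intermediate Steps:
B(C, c) = C*c/8 (B(C, c) = (C*c)/8 = C*c/8)
d = 50810 (d = 50964 - 154 = 50810)
v = -4/363975 (v = 1/((⅛)*(-478)*(-379) - 113639) = 1/(90581/4 - 113639) = 1/(-363975/4) = -4/363975 ≈ -1.0990e-5)
d - v = 50810 - 1*(-4/363975) = 50810 + 4/363975 = 18493569754/363975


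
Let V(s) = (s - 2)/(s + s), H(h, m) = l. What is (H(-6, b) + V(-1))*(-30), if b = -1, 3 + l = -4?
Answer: 165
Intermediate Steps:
l = -7 (l = -3 - 4 = -7)
H(h, m) = -7
V(s) = (-2 + s)/(2*s) (V(s) = (-2 + s)/((2*s)) = (-2 + s)*(1/(2*s)) = (-2 + s)/(2*s))
(H(-6, b) + V(-1))*(-30) = (-7 + (½)*(-2 - 1)/(-1))*(-30) = (-7 + (½)*(-1)*(-3))*(-30) = (-7 + 3/2)*(-30) = -11/2*(-30) = 165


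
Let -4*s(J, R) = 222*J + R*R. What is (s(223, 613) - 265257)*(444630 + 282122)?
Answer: -270043419464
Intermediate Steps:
s(J, R) = -111*J/2 - R**2/4 (s(J, R) = -(222*J + R*R)/4 = -(222*J + R**2)/4 = -(R**2 + 222*J)/4 = -111*J/2 - R**2/4)
(s(223, 613) - 265257)*(444630 + 282122) = ((-111/2*223 - 1/4*613**2) - 265257)*(444630 + 282122) = ((-24753/2 - 1/4*375769) - 265257)*726752 = ((-24753/2 - 375769/4) - 265257)*726752 = (-425275/4 - 265257)*726752 = -1486303/4*726752 = -270043419464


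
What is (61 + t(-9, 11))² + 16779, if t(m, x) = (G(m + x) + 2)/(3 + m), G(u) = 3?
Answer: 734365/36 ≈ 20399.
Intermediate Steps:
t(m, x) = 5/(3 + m) (t(m, x) = (3 + 2)/(3 + m) = 5/(3 + m))
(61 + t(-9, 11))² + 16779 = (61 + 5/(3 - 9))² + 16779 = (61 + 5/(-6))² + 16779 = (61 + 5*(-⅙))² + 16779 = (61 - ⅚)² + 16779 = (361/6)² + 16779 = 130321/36 + 16779 = 734365/36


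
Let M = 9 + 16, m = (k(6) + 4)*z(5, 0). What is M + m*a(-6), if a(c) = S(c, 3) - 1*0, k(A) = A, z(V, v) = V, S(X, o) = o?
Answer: 175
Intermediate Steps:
m = 50 (m = (6 + 4)*5 = 10*5 = 50)
a(c) = 3 (a(c) = 3 - 1*0 = 3 + 0 = 3)
M = 25
M + m*a(-6) = 25 + 50*3 = 25 + 150 = 175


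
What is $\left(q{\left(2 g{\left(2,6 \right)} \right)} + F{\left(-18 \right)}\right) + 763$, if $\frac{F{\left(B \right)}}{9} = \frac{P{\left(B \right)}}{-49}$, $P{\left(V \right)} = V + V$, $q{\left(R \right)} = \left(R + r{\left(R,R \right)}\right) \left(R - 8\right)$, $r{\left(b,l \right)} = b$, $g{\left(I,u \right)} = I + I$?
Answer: $\frac{37711}{49} \approx 769.61$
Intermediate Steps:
$g{\left(I,u \right)} = 2 I$
$q{\left(R \right)} = 2 R \left(-8 + R\right)$ ($q{\left(R \right)} = \left(R + R\right) \left(R - 8\right) = 2 R \left(-8 + R\right)$)
$P{\left(V \right)} = 2 V$
$F{\left(B \right)} = - \frac{18 B}{49}$ ($F{\left(B \right)} = 9 \frac{2 B}{-49} = 9 \cdot 2 B \left(- \frac{1}{49}\right) = 9 \left(- \frac{2 B}{49}\right) = - \frac{18 B}{49}$)
$\left(q{\left(2 g{\left(2,6 \right)} \right)} + F{\left(-18 \right)}\right) + 763 = \left(2 \cdot 2 \cdot 2 \cdot 2 \left(-8 + 2 \cdot 2 \cdot 2\right) - - \frac{324}{49}\right) + 763 = \left(2 \cdot 2 \cdot 4 \left(-8 + 2 \cdot 4\right) + \frac{324}{49}\right) + 763 = \left(2 \cdot 8 \left(-8 + 8\right) + \frac{324}{49}\right) + 763 = \left(2 \cdot 8 \cdot 0 + \frac{324}{49}\right) + 763 = \left(0 + \frac{324}{49}\right) + 763 = \frac{324}{49} + 763 = \frac{37711}{49}$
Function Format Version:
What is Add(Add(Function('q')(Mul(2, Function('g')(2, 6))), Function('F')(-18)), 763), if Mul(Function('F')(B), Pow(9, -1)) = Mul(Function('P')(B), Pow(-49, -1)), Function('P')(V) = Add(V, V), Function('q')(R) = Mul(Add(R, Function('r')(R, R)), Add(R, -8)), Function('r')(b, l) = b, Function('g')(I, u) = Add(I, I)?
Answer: Rational(37711, 49) ≈ 769.61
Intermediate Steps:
Function('g')(I, u) = Mul(2, I)
Function('q')(R) = Mul(2, R, Add(-8, R)) (Function('q')(R) = Mul(Add(R, R), Add(R, -8)) = Mul(Mul(2, R), Add(-8, R)) = Mul(2, R, Add(-8, R)))
Function('P')(V) = Mul(2, V)
Function('F')(B) = Mul(Rational(-18, 49), B) (Function('F')(B) = Mul(9, Mul(Mul(2, B), Pow(-49, -1))) = Mul(9, Mul(Mul(2, B), Rational(-1, 49))) = Mul(9, Mul(Rational(-2, 49), B)) = Mul(Rational(-18, 49), B))
Add(Add(Function('q')(Mul(2, Function('g')(2, 6))), Function('F')(-18)), 763) = Add(Add(Mul(2, Mul(2, Mul(2, 2)), Add(-8, Mul(2, Mul(2, 2)))), Mul(Rational(-18, 49), -18)), 763) = Add(Add(Mul(2, Mul(2, 4), Add(-8, Mul(2, 4))), Rational(324, 49)), 763) = Add(Add(Mul(2, 8, Add(-8, 8)), Rational(324, 49)), 763) = Add(Add(Mul(2, 8, 0), Rational(324, 49)), 763) = Add(Add(0, Rational(324, 49)), 763) = Add(Rational(324, 49), 763) = Rational(37711, 49)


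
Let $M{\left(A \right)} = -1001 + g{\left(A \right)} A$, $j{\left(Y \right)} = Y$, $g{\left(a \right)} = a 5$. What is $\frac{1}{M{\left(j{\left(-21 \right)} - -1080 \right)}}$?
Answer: $\frac{1}{5606404} \approx 1.7837 \cdot 10^{-7}$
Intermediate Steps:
$g{\left(a \right)} = 5 a$
$M{\left(A \right)} = -1001 + 5 A^{2}$ ($M{\left(A \right)} = -1001 + 5 A A = -1001 + 5 A^{2}$)
$\frac{1}{M{\left(j{\left(-21 \right)} - -1080 \right)}} = \frac{1}{-1001 + 5 \left(-21 - -1080\right)^{2}} = \frac{1}{-1001 + 5 \left(-21 + 1080\right)^{2}} = \frac{1}{-1001 + 5 \cdot 1059^{2}} = \frac{1}{-1001 + 5 \cdot 1121481} = \frac{1}{-1001 + 5607405} = \frac{1}{5606404}$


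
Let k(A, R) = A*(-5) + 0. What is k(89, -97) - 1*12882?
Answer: -13327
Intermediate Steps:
k(A, R) = -5*A (k(A, R) = -5*A + 0 = -5*A)
k(89, -97) - 1*12882 = -5*89 - 1*12882 = -445 - 12882 = -13327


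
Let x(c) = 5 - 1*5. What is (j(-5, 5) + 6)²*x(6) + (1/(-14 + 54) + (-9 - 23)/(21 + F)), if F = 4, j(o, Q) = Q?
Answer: -251/200 ≈ -1.2550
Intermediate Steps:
x(c) = 0 (x(c) = 5 - 5 = 0)
(j(-5, 5) + 6)²*x(6) + (1/(-14 + 54) + (-9 - 23)/(21 + F)) = (5 + 6)²*0 + (1/(-14 + 54) + (-9 - 23)/(21 + 4)) = 11²*0 + (1/40 - 32/25) = 121*0 + (1/40 - 32*1/25) = 0 + (1/40 - 32/25) = 0 - 251/200 = -251/200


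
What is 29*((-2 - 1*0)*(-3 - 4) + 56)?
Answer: 2030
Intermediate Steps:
29*((-2 - 1*0)*(-3 - 4) + 56) = 29*((-2 + 0)*(-7) + 56) = 29*(-2*(-7) + 56) = 29*(14 + 56) = 29*70 = 2030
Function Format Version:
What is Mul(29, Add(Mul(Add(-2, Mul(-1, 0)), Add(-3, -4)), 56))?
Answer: 2030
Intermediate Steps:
Mul(29, Add(Mul(Add(-2, Mul(-1, 0)), Add(-3, -4)), 56)) = Mul(29, Add(Mul(Add(-2, 0), -7), 56)) = Mul(29, Add(Mul(-2, -7), 56)) = Mul(29, Add(14, 56)) = Mul(29, 70) = 2030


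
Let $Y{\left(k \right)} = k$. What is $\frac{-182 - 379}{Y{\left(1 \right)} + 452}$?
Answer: $- \frac{187}{151} \approx -1.2384$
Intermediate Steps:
$\frac{-182 - 379}{Y{\left(1 \right)} + 452} = \frac{-182 - 379}{1 + 452} = \frac{-182 - 379}{453} = \left(-182 - 379\right) \frac{1}{453} = \left(-561\right) \frac{1}{453} = - \frac{187}{151}$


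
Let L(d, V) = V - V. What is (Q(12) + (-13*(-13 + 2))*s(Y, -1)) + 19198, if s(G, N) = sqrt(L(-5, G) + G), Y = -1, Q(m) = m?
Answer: 19210 + 143*I ≈ 19210.0 + 143.0*I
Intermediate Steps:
L(d, V) = 0
s(G, N) = sqrt(G) (s(G, N) = sqrt(0 + G) = sqrt(G))
(Q(12) + (-13*(-13 + 2))*s(Y, -1)) + 19198 = (12 + (-13*(-13 + 2))*sqrt(-1)) + 19198 = (12 + (-13*(-11))*I) + 19198 = (12 + 143*I) + 19198 = 19210 + 143*I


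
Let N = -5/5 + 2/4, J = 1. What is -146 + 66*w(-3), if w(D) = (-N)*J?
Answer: -113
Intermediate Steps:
N = -½ (N = -5*⅕ + 2*(¼) = -1 + ½ = -½ ≈ -0.50000)
w(D) = ½ (w(D) = -1*(-½)*1 = (½)*1 = ½)
-146 + 66*w(-3) = -146 + 66*(½) = -146 + 33 = -113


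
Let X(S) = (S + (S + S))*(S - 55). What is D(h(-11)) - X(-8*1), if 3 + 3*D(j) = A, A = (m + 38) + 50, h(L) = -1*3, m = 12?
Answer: -4439/3 ≈ -1479.7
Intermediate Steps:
h(L) = -3
A = 100 (A = (12 + 38) + 50 = 50 + 50 = 100)
D(j) = 97/3 (D(j) = -1 + (⅓)*100 = -1 + 100/3 = 97/3)
X(S) = 3*S*(-55 + S) (X(S) = (S + 2*S)*(-55 + S) = (3*S)*(-55 + S) = 3*S*(-55 + S))
D(h(-11)) - X(-8*1) = 97/3 - 3*(-8*1)*(-55 - 8*1) = 97/3 - 3*(-8)*(-55 - 8) = 97/3 - 3*(-8)*(-63) = 97/3 - 1*1512 = 97/3 - 1512 = -4439/3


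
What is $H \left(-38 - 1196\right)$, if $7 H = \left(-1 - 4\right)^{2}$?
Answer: $- \frac{30850}{7} \approx -4407.1$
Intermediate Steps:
$H = \frac{25}{7}$ ($H = \frac{\left(-1 - 4\right)^{2}}{7} = \frac{\left(-5\right)^{2}}{7} = \frac{1}{7} \cdot 25 = \frac{25}{7} \approx 3.5714$)
$H \left(-38 - 1196\right) = \frac{25 \left(-38 - 1196\right)}{7} = \frac{25}{7} \left(-1234\right) = - \frac{30850}{7}$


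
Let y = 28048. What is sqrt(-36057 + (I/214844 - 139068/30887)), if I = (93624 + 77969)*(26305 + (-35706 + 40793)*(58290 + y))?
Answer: sqrt(3861529415435755227059908341)/3317943314 ≈ 18729.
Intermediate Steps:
I = 75368400613623 (I = (93624 + 77969)*(26305 + (-35706 + 40793)*(58290 + 28048)) = 171593*(26305 + 5087*86338) = 171593*(26305 + 439201406) = 171593*439227711 = 75368400613623)
sqrt(-36057 + (I/214844 - 139068/30887)) = sqrt(-36057 + (75368400613623/214844 - 139068/30887)) = sqrt(-36057 + 2327903759875048209/6635886628) = sqrt(2327664489710902413/6635886628) = sqrt(3861529415435755227059908341)/3317943314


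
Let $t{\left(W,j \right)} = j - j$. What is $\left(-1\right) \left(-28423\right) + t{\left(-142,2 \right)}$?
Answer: $28423$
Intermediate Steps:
$t{\left(W,j \right)} = 0$
$\left(-1\right) \left(-28423\right) + t{\left(-142,2 \right)} = \left(-1\right) \left(-28423\right) + 0 = 28423 + 0 = 28423$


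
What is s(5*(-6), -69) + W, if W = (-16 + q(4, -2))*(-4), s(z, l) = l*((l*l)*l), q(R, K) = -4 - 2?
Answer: 22667209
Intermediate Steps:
q(R, K) = -6
s(z, l) = l**4 (s(z, l) = l*(l**2*l) = l*l**3 = l**4)
W = 88 (W = (-16 - 6)*(-4) = -22*(-4) = 88)
s(5*(-6), -69) + W = (-69)**4 + 88 = 22667121 + 88 = 22667209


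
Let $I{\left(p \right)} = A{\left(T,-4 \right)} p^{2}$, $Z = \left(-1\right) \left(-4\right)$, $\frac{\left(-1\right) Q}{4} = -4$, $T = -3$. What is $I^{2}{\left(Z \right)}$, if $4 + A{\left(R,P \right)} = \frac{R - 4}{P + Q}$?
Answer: $\frac{48400}{9} \approx 5377.8$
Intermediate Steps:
$Q = 16$ ($Q = \left(-4\right) \left(-4\right) = 16$)
$A{\left(R,P \right)} = -4 + \frac{-4 + R}{16 + P}$ ($A{\left(R,P \right)} = -4 + \frac{R - 4}{P + 16} = -4 + \frac{-4 + R}{16 + P}$)
$Z = 4$
$I{\left(p \right)} = - \frac{55 p^{2}}{12}$ ($I{\left(p \right)} = \frac{-68 - 3 - -16}{16 - 4} p^{2} = \frac{-68 - 3 + 16}{12} p^{2} = \frac{1}{12} \left(-55\right) p^{2} = - \frac{55 p^{2}}{12}$)
$I^{2}{\left(Z \right)} = \left(- \frac{55 \cdot 4^{2}}{12}\right)^{2} = \left(\left(- \frac{55}{12}\right) 16\right)^{2} = \left(- \frac{220}{3}\right)^{2} = \frac{48400}{9}$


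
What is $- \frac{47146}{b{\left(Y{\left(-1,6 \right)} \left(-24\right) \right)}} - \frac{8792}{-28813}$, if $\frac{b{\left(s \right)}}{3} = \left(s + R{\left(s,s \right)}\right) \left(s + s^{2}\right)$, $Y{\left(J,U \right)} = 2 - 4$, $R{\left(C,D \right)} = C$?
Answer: $\frac{2298536047}{9758617344} \approx 0.23554$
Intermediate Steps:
$Y{\left(J,U \right)} = -2$ ($Y{\left(J,U \right)} = 2 - 4 = -2$)
$b{\left(s \right)} = 6 s \left(s + s^{2}\right)$ ($b{\left(s \right)} = 3 \left(s + s\right) \left(s + s^{2}\right) = 3 \cdot 2 s \left(s + s^{2}\right) = 6 s \left(s + s^{2}\right)$)
$- \frac{47146}{b{\left(Y{\left(-1,6 \right)} \left(-24\right) \right)}} - \frac{8792}{-28813} = - \frac{47146}{6 \left(\left(-2\right) \left(-24\right)\right)^{2} \left(1 - -48\right)} - \frac{8792}{-28813} = - \frac{47146}{6 \cdot 48^{2} \left(1 + 48\right)} - - \frac{8792}{28813} = - \frac{47146}{6 \cdot 2304 \cdot 49} + \frac{8792}{28813} = - \frac{47146}{677376} + \frac{8792}{28813} = \left(-47146\right) \frac{1}{677376} + \frac{8792}{28813} = - \frac{23573}{338688} + \frac{8792}{28813} = \frac{2298536047}{9758617344}$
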